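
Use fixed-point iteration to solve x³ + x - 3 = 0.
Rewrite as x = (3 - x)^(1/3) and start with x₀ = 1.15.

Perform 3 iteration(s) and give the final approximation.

Equation: x³ + x - 3 = 0
Fixed-point form: x = (3 - x)^(1/3)
x₀ = 1.15

x_1 = g(1.150000) = 1.227601
x_2 = g(1.227601) = 1.210191
x_3 = g(1.210191) = 1.214140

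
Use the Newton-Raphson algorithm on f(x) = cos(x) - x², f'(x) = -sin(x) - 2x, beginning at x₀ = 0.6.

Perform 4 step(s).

f(x) = cos(x) - x²
f'(x) = -sin(x) - 2x
x₀ = 0.6

Newton-Raphson formula: x_{n+1} = x_n - f(x_n)/f'(x_n)

Iteration 1:
  f(0.600000) = 0.465336
  f'(0.600000) = -1.764642
  x_1 = 0.600000 - 0.465336/(-1.764642) = 0.863700
Iteration 2:
  f(0.863700) = -0.096348
  f'(0.863700) = -2.487650
  x_2 = 0.863700 - (-0.096348)/(-2.487650) = 0.824969
Iteration 3:
  f(0.824969) = -0.001995
  f'(0.824969) = -2.384465
  x_3 = 0.824969 - (-0.001995)/(-2.384465) = 0.824133
Iteration 4:
  f(0.824133) = -0.000001
  f'(0.824133) = -2.382224
  x_4 = 0.824133 - (-0.000001)/(-2.382224) = 0.824132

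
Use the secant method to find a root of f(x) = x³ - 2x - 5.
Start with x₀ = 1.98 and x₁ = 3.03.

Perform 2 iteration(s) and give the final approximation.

f(x) = x³ - 2x - 5
x₀ = 1.98, x₁ = 3.03

Secant formula: x_{n+1} = x_n - f(x_n)(x_n - x_{n-1})/(f(x_n) - f(x_{n-1}))

Iteration 1:
  f(1.980000) = -1.197608
  f(3.030000) = 16.758127
  x_2 = 3.030000 - 16.758127×(3.030000 - 1.980000)/(16.758127 - (-1.197608))
       = 2.050033
Iteration 2:
  f(3.030000) = 16.758127
  f(2.050033) = -0.484528
  x_3 = 2.050033 - (-0.484528)×(2.050033 - 3.030000)/(-0.484528 - 16.758127)
       = 2.077570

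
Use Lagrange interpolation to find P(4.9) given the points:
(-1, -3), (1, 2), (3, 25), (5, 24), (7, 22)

Lagrange interpolation formula:
P(x) = Σ yᵢ × Lᵢ(x)
where Lᵢ(x) = Π_{j≠i} (x - xⱼ)/(xᵢ - xⱼ)

L_0(4.9) = (4.9 - 1)/(-1 - 1) × (4.9 - 3)/(-1 - 3) × (4.9 - 5)/(-1 - 5) × (4.9 - 7)/(-1 - 7) = 0.004052
L_1(4.9) = (4.9 - (-1))/(1 - (-1)) × (4.9 - 3)/(1 - 3) × (4.9 - 5)/(1 - 5) × (4.9 - 7)/(1 - 7) = -0.024522
L_2(4.9) = (4.9 - (-1))/(3 - (-1)) × (4.9 - 1)/(3 - 1) × (4.9 - 5)/(3 - 5) × (4.9 - 7)/(3 - 7) = 0.075502
L_3(4.9) = (4.9 - (-1))/(5 - (-1)) × (4.9 - 1)/(5 - 1) × (4.9 - 3)/(5 - 3) × (4.9 - 7)/(5 - 7) = 0.956353
L_4(4.9) = (4.9 - (-1))/(7 - (-1)) × (4.9 - 1)/(7 - 1) × (4.9 - 3)/(7 - 3) × (4.9 - 5)/(7 - 5) = -0.011385

P(4.9) = (-3)×L_0(4.9) + 2×L_1(4.9) + 25×L_2(4.9) + 24×L_3(4.9) + 22×L_4(4.9)
P(4.9) = 24.528340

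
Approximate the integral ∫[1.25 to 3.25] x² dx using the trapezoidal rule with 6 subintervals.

f(x) = x²
a = 1.25, b = 3.25, n = 6
h = (b - a)/n = 0.333333

Trapezoidal rule: (h/2)[f(x₀) + 2f(x₁) + 2f(x₂) + ... + f(xₙ)]

x_0 = 1.2500, f(x_0) = 1.562500, coefficient = 1
x_1 = 1.5833, f(x_1) = 2.506944, coefficient = 2
x_2 = 1.9167, f(x_2) = 3.673611, coefficient = 2
x_3 = 2.2500, f(x_3) = 5.062500, coefficient = 2
x_4 = 2.5833, f(x_4) = 6.673611, coefficient = 2
x_5 = 2.9167, f(x_5) = 8.506944, coefficient = 2
x_6 = 3.2500, f(x_6) = 10.562500, coefficient = 1

I ≈ (0.333333/2) × 64.972222 = 10.828704
Exact value: 10.791667
Error: 0.037037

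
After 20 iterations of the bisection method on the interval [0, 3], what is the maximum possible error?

Bisection error bound: |error| ≤ (b-a)/2^n
|error| ≤ (3 - 0)/2^20 = 3/2^20
|error| ≤ 0.0000028610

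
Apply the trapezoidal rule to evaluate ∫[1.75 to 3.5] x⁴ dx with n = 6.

f(x) = x⁴
a = 1.75, b = 3.5, n = 6
h = (b - a)/n = 0.291667

Trapezoidal rule: (h/2)[f(x₀) + 2f(x₁) + 2f(x₂) + ... + f(xₙ)]

x_0 = 1.7500, f(x_0) = 9.378906, coefficient = 1
x_1 = 2.0417, f(x_1) = 17.375582, coefficient = 2
x_2 = 2.3333, f(x_2) = 29.641975, coefficient = 2
x_3 = 2.6250, f(x_3) = 47.480713, coefficient = 2
x_4 = 2.9167, f(x_4) = 72.368104, coefficient = 2
x_5 = 3.2083, f(x_5) = 105.954141, coefficient = 2
x_6 = 3.5000, f(x_6) = 150.062500, coefficient = 1

I ≈ (0.291667/2) × 705.082435 = 102.824522
Exact value: 101.761133
Error: 1.063389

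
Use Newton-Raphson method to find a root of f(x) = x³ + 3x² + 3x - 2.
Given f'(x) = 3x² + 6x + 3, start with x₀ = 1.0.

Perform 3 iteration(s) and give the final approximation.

f(x) = x³ + 3x² + 3x - 2
f'(x) = 3x² + 6x + 3
x₀ = 1.0

Newton-Raphson formula: x_{n+1} = x_n - f(x_n)/f'(x_n)

Iteration 1:
  f(1.000000) = 5.000000
  f'(1.000000) = 12.000000
  x_1 = 1.000000 - 5.000000/12.000000 = 0.583333
Iteration 2:
  f(0.583333) = 0.969329
  f'(0.583333) = 7.520833
  x_2 = 0.583333 - 0.969329/7.520833 = 0.454448
Iteration 3:
  f(0.454448) = 0.076764
  f'(0.454448) = 6.346253
  x_3 = 0.454448 - 0.076764/6.346253 = 0.442352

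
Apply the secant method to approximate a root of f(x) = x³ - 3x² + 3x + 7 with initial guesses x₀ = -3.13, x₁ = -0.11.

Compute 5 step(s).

f(x) = x³ - 3x² + 3x + 7
x₀ = -3.13, x₁ = -0.11

Secant formula: x_{n+1} = x_n - f(x_n)(x_n - x_{n-1})/(f(x_n) - f(x_{n-1}))

Iteration 1:
  f(-3.130000) = -62.444997
  f(-0.110000) = 6.632369
  x_2 = -0.110000 - 6.632369×(-0.110000 - (-3.130000))/(6.632369 - (-62.444997))
       = -0.399961
Iteration 2:
  f(-0.110000) = 6.632369
  f(-0.399961) = 5.256228
  x_3 = -0.399961 - 5.256228×(-0.399961 - (-0.110000))/(5.256228 - 6.632369)
       = -1.507480
Iteration 3:
  f(-0.399961) = 5.256228
  f(-1.507480) = -7.765675
  x_4 = -1.507480 - (-7.765675)×(-1.507480 - (-0.399961))/(-7.765675 - 5.256228)
       = -0.847006
Iteration 4:
  f(-1.507480) = -7.765675
  f(-0.847006) = 1.699067
  x_5 = -0.847006 - 1.699067×(-0.847006 - (-1.507480))/(1.699067 - (-7.765675))
       = -0.965571
Iteration 5:
  f(-0.847006) = 1.699067
  f(-0.965571) = 0.406074
  x_6 = -0.965571 - 0.406074×(-0.965571 - (-0.847006))/(0.406074 - 1.699067)
       = -1.002808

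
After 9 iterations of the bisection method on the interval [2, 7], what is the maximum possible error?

Bisection error bound: |error| ≤ (b-a)/2^n
|error| ≤ (7 - 2)/2^9 = 5/2^9
|error| ≤ 0.0097656250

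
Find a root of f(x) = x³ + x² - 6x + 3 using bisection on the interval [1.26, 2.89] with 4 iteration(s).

f(x) = x³ + x² - 6x + 3
Initial interval: [1.26, 2.89]

Iteration 1:
  c_1 = (1.260000 + 2.890000)/2 = 2.075000
  f(c_1) = f(2.075000) = 3.789797
  f(a) × f(c) < 0, new interval: [1.260000, 2.075000]
Iteration 2:
  c_2 = (1.260000 + 2.075000)/2 = 1.667500
  f(c_2) = f(1.667500) = 0.412134
  f(a) × f(c) < 0, new interval: [1.260000, 1.667500]
Iteration 3:
  c_3 = (1.260000 + 1.667500)/2 = 1.463750
  f(c_3) = f(1.463750) = -0.503758
  f(a) × f(c) ≥ 0, new interval: [1.463750, 1.667500]
Iteration 4:
  c_4 = (1.463750 + 1.667500)/2 = 1.565625
  f(c_4) = f(1.565625) = -0.104937
  f(a) × f(c) ≥ 0, new interval: [1.565625, 1.667500]

After 4 iteration(s), the approximation is c_4 = 1.565625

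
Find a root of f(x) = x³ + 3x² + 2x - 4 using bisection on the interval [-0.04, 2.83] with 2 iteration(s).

f(x) = x³ + 3x² + 2x - 4
Initial interval: [-0.04, 2.83]

Iteration 1:
  c_1 = (-0.040000 + 2.830000)/2 = 1.395000
  f(c_1) = f(1.395000) = 7.342780
  f(a) × f(c) < 0, new interval: [-0.040000, 1.395000]
Iteration 2:
  c_2 = (-0.040000 + 1.395000)/2 = 0.677500
  f(c_2) = f(0.677500) = -0.957005
  f(a) × f(c) ≥ 0, new interval: [0.677500, 1.395000]

After 2 iteration(s), the approximation is c_2 = 0.677500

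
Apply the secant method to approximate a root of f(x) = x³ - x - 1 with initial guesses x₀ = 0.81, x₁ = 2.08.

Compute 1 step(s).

f(x) = x³ - x - 1
x₀ = 0.81, x₁ = 2.08

Secant formula: x_{n+1} = x_n - f(x_n)(x_n - x_{n-1})/(f(x_n) - f(x_{n-1}))

Iteration 1:
  f(0.810000) = -1.278559
  f(2.080000) = 5.918912
  x_2 = 2.080000 - 5.918912×(2.080000 - 0.810000)/(5.918912 - (-1.278559))
       = 1.035603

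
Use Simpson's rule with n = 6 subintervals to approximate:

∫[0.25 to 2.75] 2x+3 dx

f(x) = 2x+3
a = 0.25, b = 2.75, n = 6
h = (b - a)/n = 0.416667

Simpson's rule: (h/3)[f(x₀) + 4f(x₁) + 2f(x₂) + ... + f(xₙ)]

x_0 = 0.2500, f(x_0) = 3.500000, coefficient = 1
x_1 = 0.6667, f(x_1) = 4.333333, coefficient = 4
x_2 = 1.0833, f(x_2) = 5.166667, coefficient = 2
x_3 = 1.5000, f(x_3) = 6.000000, coefficient = 4
x_4 = 1.9167, f(x_4) = 6.833333, coefficient = 2
x_5 = 2.3333, f(x_5) = 7.666667, coefficient = 4
x_6 = 2.7500, f(x_6) = 8.500000, coefficient = 1

I ≈ (0.416667/3) × 108.000000 = 15.000000
Exact value: 15.000000
Error: 0.000000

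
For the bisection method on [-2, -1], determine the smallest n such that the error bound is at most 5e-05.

We need (b-a)/2^n ≤ 5e-05
(-1 - (-2))/2^n ≤ 5e-05
1/2^n ≤ 5e-05
2^n ≥ 20000
n ≥ log₂(20000) = 14.29
n ≥ 15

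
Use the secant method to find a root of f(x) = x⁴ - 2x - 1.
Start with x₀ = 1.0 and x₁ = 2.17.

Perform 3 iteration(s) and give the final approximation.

f(x) = x⁴ - 2x - 1
x₀ = 1.0, x₁ = 2.17

Secant formula: x_{n+1} = x_n - f(x_n)(x_n - x_{n-1})/(f(x_n) - f(x_{n-1}))

Iteration 1:
  f(1.000000) = -2.000000
  f(2.170000) = 16.833739
  x_2 = 2.170000 - 16.833739×(2.170000 - 1.000000)/(16.833739 - (-2.000000))
       = 1.124245
Iteration 2:
  f(2.170000) = 16.833739
  f(1.124245) = -1.650979
  x_3 = 1.124245 - (-1.650979)×(1.124245 - 2.170000)/(-1.650979 - 16.833739)
       = 1.217648
Iteration 3:
  f(1.124245) = -1.650979
  f(1.217648) = -1.236998
  x_4 = 1.217648 - (-1.236998)×(1.217648 - 1.124245)/(-1.236998 - (-1.650979))
       = 1.496739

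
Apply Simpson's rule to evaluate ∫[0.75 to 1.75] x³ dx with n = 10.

f(x) = x³
a = 0.75, b = 1.75, n = 10
h = (b - a)/n = 0.100000

Simpson's rule: (h/3)[f(x₀) + 4f(x₁) + 2f(x₂) + ... + f(xₙ)]

x_0 = 0.7500, f(x_0) = 0.421875, coefficient = 1
x_1 = 0.8500, f(x_1) = 0.614125, coefficient = 4
x_2 = 0.9500, f(x_2) = 0.857375, coefficient = 2
x_3 = 1.0500, f(x_3) = 1.157625, coefficient = 4
x_4 = 1.1500, f(x_4) = 1.520875, coefficient = 2
x_5 = 1.2500, f(x_5) = 1.953125, coefficient = 4
x_6 = 1.3500, f(x_6) = 2.460375, coefficient = 2
x_7 = 1.4500, f(x_7) = 3.048625, coefficient = 4
x_8 = 1.5500, f(x_8) = 3.723875, coefficient = 2
x_9 = 1.6500, f(x_9) = 4.492125, coefficient = 4
x_10 = 1.7500, f(x_10) = 5.359375, coefficient = 1

I ≈ (0.100000/3) × 67.968750 = 2.265625
Exact value: 2.265625
Error: 0.000000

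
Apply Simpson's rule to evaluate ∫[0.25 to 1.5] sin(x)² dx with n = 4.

f(x) = sin(x)²
a = 0.25, b = 1.5, n = 4
h = (b - a)/n = 0.312500

Simpson's rule: (h/3)[f(x₀) + 4f(x₁) + 2f(x₂) + ... + f(xₙ)]

x_0 = 0.2500, f(x_0) = 0.061209, coefficient = 1
x_1 = 0.5625, f(x_1) = 0.284412, coefficient = 4
x_2 = 0.8750, f(x_2) = 0.589123, coefficient = 2
x_3 = 1.1875, f(x_3) = 0.860139, coefficient = 4
x_4 = 1.5000, f(x_4) = 0.994996, coefficient = 1

I ≈ (0.312500/3) × 6.812655 = 0.709652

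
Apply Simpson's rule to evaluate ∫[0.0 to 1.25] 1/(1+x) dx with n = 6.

f(x) = 1/(1+x)
a = 0.0, b = 1.25, n = 6
h = (b - a)/n = 0.208333

Simpson's rule: (h/3)[f(x₀) + 4f(x₁) + 2f(x₂) + ... + f(xₙ)]

x_0 = 0.0000, f(x_0) = 1.000000, coefficient = 1
x_1 = 0.2083, f(x_1) = 0.827586, coefficient = 4
x_2 = 0.4167, f(x_2) = 0.705882, coefficient = 2
x_3 = 0.6250, f(x_3) = 0.615385, coefficient = 4
x_4 = 0.8333, f(x_4) = 0.545455, coefficient = 2
x_5 = 1.0417, f(x_5) = 0.489796, coefficient = 4
x_6 = 1.2500, f(x_6) = 0.444444, coefficient = 1

I ≈ (0.208333/3) × 11.678185 = 0.810985
Exact value: 0.810930
Error: 0.000055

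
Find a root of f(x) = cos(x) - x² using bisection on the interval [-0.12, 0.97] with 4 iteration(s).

f(x) = cos(x) - x²
Initial interval: [-0.12, 0.97]

Iteration 1:
  c_1 = (-0.120000 + 0.970000)/2 = 0.425000
  f(c_1) = f(0.425000) = 0.730414
  f(a) × f(c) ≥ 0, new interval: [0.425000, 0.970000]
Iteration 2:
  c_2 = (0.425000 + 0.970000)/2 = 0.697500
  f(c_2) = f(0.697500) = 0.279944
  f(a) × f(c) ≥ 0, new interval: [0.697500, 0.970000]
Iteration 3:
  c_3 = (0.697500 + 0.970000)/2 = 0.833750
  f(c_3) = f(0.833750) = -0.023035
  f(a) × f(c) < 0, new interval: [0.697500, 0.833750]
Iteration 4:
  c_4 = (0.697500 + 0.833750)/2 = 0.765625
  f(c_4) = f(0.765625) = 0.134768
  f(a) × f(c) ≥ 0, new interval: [0.765625, 0.833750]

After 4 iteration(s), the approximation is c_4 = 0.765625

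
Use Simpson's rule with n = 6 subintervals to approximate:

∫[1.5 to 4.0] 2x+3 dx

f(x) = 2x+3
a = 1.5, b = 4.0, n = 6
h = (b - a)/n = 0.416667

Simpson's rule: (h/3)[f(x₀) + 4f(x₁) + 2f(x₂) + ... + f(xₙ)]

x_0 = 1.5000, f(x_0) = 6.000000, coefficient = 1
x_1 = 1.9167, f(x_1) = 6.833333, coefficient = 4
x_2 = 2.3333, f(x_2) = 7.666667, coefficient = 2
x_3 = 2.7500, f(x_3) = 8.500000, coefficient = 4
x_4 = 3.1667, f(x_4) = 9.333333, coefficient = 2
x_5 = 3.5833, f(x_5) = 10.166667, coefficient = 4
x_6 = 4.0000, f(x_6) = 11.000000, coefficient = 1

I ≈ (0.416667/3) × 153.000000 = 21.250000
Exact value: 21.250000
Error: 0.000000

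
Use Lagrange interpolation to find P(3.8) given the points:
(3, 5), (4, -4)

Lagrange interpolation formula:
P(x) = Σ yᵢ × Lᵢ(x)
where Lᵢ(x) = Π_{j≠i} (x - xⱼ)/(xᵢ - xⱼ)

L_0(3.8) = (3.8 - 4)/(3 - 4) = 0.200000
L_1(3.8) = (3.8 - 3)/(4 - 3) = 0.800000

P(3.8) = 5×L_0(3.8) + (-4)×L_1(3.8)
P(3.8) = -2.200000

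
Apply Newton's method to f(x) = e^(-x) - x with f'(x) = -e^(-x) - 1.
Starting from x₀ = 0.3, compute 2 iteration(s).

f(x) = e^(-x) - x
f'(x) = -e^(-x) - 1
x₀ = 0.3

Newton-Raphson formula: x_{n+1} = x_n - f(x_n)/f'(x_n)

Iteration 1:
  f(0.300000) = 0.440818
  f'(0.300000) = -1.740818
  x_1 = 0.300000 - 0.440818/(-1.740818) = 0.553225
Iteration 2:
  f(0.553225) = 0.021868
  f'(0.553225) = -1.575092
  x_2 = 0.553225 - 0.021868/(-1.575092) = 0.567108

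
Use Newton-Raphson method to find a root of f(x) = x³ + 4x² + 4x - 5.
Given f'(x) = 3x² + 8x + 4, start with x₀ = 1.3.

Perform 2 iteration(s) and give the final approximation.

f(x) = x³ + 4x² + 4x - 5
f'(x) = 3x² + 8x + 4
x₀ = 1.3

Newton-Raphson formula: x_{n+1} = x_n - f(x_n)/f'(x_n)

Iteration 1:
  f(1.300000) = 9.157000
  f'(1.300000) = 19.470000
  x_1 = 1.300000 - 9.157000/19.470000 = 0.829687
Iteration 2:
  f(0.829687) = 1.643407
  f'(0.829687) = 12.702634
  x_2 = 0.829687 - 1.643407/12.702634 = 0.700311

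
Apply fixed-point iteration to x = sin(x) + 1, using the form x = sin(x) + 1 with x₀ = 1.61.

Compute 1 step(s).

Equation: x = sin(x) + 1
Fixed-point form: x = sin(x) + 1
x₀ = 1.61

x_1 = g(1.610000) = 1.999232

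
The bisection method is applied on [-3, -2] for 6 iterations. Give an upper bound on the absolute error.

Bisection error bound: |error| ≤ (b-a)/2^n
|error| ≤ (-2 - (-3))/2^6 = 1/2^6
|error| ≤ 0.0156250000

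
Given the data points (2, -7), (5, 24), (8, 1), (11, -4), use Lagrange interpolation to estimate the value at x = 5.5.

Lagrange interpolation formula:
P(x) = Σ yᵢ × Lᵢ(x)
where Lᵢ(x) = Π_{j≠i} (x - xⱼ)/(xᵢ - xⱼ)

L_0(5.5) = (5.5 - 5)/(2 - 5) × (5.5 - 8)/(2 - 8) × (5.5 - 11)/(2 - 11) = -0.042438
L_1(5.5) = (5.5 - 2)/(5 - 2) × (5.5 - 8)/(5 - 8) × (5.5 - 11)/(5 - 11) = 0.891204
L_2(5.5) = (5.5 - 2)/(8 - 2) × (5.5 - 5)/(8 - 5) × (5.5 - 11)/(8 - 11) = 0.178241
L_3(5.5) = (5.5 - 2)/(11 - 2) × (5.5 - 5)/(11 - 5) × (5.5 - 8)/(11 - 8) = -0.027006

P(5.5) = (-7)×L_0(5.5) + 24×L_1(5.5) + 1×L_2(5.5) + (-4)×L_3(5.5)
P(5.5) = 21.972222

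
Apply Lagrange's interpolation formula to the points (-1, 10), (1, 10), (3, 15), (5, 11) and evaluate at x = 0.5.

Lagrange interpolation formula:
P(x) = Σ yᵢ × Lᵢ(x)
where Lᵢ(x) = Π_{j≠i} (x - xⱼ)/(xᵢ - xⱼ)

L_0(0.5) = (0.5 - 1)/(-1 - 1) × (0.5 - 3)/(-1 - 3) × (0.5 - 5)/(-1 - 5) = 0.117188
L_1(0.5) = (0.5 - (-1))/(1 - (-1)) × (0.5 - 3)/(1 - 3) × (0.5 - 5)/(1 - 5) = 1.054688
L_2(0.5) = (0.5 - (-1))/(3 - (-1)) × (0.5 - 1)/(3 - 1) × (0.5 - 5)/(3 - 5) = -0.210938
L_3(0.5) = (0.5 - (-1))/(5 - (-1)) × (0.5 - 1)/(5 - 1) × (0.5 - 3)/(5 - 3) = 0.039062

P(0.5) = 10×L_0(0.5) + 10×L_1(0.5) + 15×L_2(0.5) + 11×L_3(0.5)
P(0.5) = 8.984375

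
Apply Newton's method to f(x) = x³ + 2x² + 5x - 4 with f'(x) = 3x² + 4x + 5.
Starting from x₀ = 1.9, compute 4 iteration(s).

f(x) = x³ + 2x² + 5x - 4
f'(x) = 3x² + 4x + 5
x₀ = 1.9

Newton-Raphson formula: x_{n+1} = x_n - f(x_n)/f'(x_n)

Iteration 1:
  f(1.900000) = 19.579000
  f'(1.900000) = 23.430000
  x_1 = 1.900000 - 19.579000/23.430000 = 1.064362
Iteration 2:
  f(1.064362) = 4.793322
  f'(1.064362) = 12.656047
  x_2 = 1.064362 - 4.793322/12.656047 = 0.685624
Iteration 3:
  f(0.685624) = 0.690581
  f'(0.685624) = 9.152739
  x_3 = 0.685624 - 0.690581/9.152739 = 0.610173
Iteration 4:
  f(0.610173) = 0.022665
  f'(0.610173) = 8.557629
  x_4 = 0.610173 - 0.022665/8.557629 = 0.607525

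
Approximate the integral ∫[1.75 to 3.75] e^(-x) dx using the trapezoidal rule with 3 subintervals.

f(x) = e^(-x)
a = 1.75, b = 3.75, n = 3
h = (b - a)/n = 0.666667

Trapezoidal rule: (h/2)[f(x₀) + 2f(x₁) + 2f(x₂) + ... + f(xₙ)]

x_0 = 1.7500, f(x_0) = 0.173774, coefficient = 1
x_1 = 2.4167, f(x_1) = 0.089219, coefficient = 2
x_2 = 3.0833, f(x_2) = 0.045806, coefficient = 2
x_3 = 3.7500, f(x_3) = 0.023518, coefficient = 1

I ≈ (0.666667/2) × 0.467341 = 0.155780
Exact value: 0.150256
Error: 0.005524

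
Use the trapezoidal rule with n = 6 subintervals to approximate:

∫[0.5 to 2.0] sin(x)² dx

f(x) = sin(x)²
a = 0.5, b = 2.0, n = 6
h = (b - a)/n = 0.250000

Trapezoidal rule: (h/2)[f(x₀) + 2f(x₁) + 2f(x₂) + ... + f(xₙ)]

x_0 = 0.5000, f(x_0) = 0.229849, coefficient = 1
x_1 = 0.7500, f(x_1) = 0.464631, coefficient = 2
x_2 = 1.0000, f(x_2) = 0.708073, coefficient = 2
x_3 = 1.2500, f(x_3) = 0.900572, coefficient = 2
x_4 = 1.5000, f(x_4) = 0.994996, coefficient = 2
x_5 = 1.7500, f(x_5) = 0.968228, coefficient = 2
x_6 = 2.0000, f(x_6) = 0.826822, coefficient = 1

I ≈ (0.250000/2) × 9.129673 = 1.141209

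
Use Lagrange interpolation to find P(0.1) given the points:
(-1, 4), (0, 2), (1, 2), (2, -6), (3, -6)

Lagrange interpolation formula:
P(x) = Σ yᵢ × Lᵢ(x)
where Lᵢ(x) = Π_{j≠i} (x - xⱼ)/(xᵢ - xⱼ)

L_0(0.1) = (0.1 - 0)/(-1 - 0) × (0.1 - 1)/(-1 - 1) × (0.1 - 2)/(-1 - 2) × (0.1 - 3)/(-1 - 3) = -0.020663
L_1(0.1) = (0.1 - (-1))/(0 - (-1)) × (0.1 - 1)/(0 - 1) × (0.1 - 2)/(0 - 2) × (0.1 - 3)/(0 - 3) = 0.909150
L_2(0.1) = (0.1 - (-1))/(1 - (-1)) × (0.1 - 0)/(1 - 0) × (0.1 - 2)/(1 - 2) × (0.1 - 3)/(1 - 3) = 0.151525
L_3(0.1) = (0.1 - (-1))/(2 - (-1)) × (0.1 - 0)/(2 - 0) × (0.1 - 1)/(2 - 1) × (0.1 - 3)/(2 - 3) = -0.047850
L_4(0.1) = (0.1 - (-1))/(3 - (-1)) × (0.1 - 0)/(3 - 0) × (0.1 - 1)/(3 - 1) × (0.1 - 2)/(3 - 2) = 0.007838

P(0.1) = 4×L_0(0.1) + 2×L_1(0.1) + 2×L_2(0.1) + (-6)×L_3(0.1) + (-6)×L_4(0.1)
P(0.1) = 2.278775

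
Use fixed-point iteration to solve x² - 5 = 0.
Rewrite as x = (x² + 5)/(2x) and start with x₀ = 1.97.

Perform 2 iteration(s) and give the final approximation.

Equation: x² - 5 = 0
Fixed-point form: x = (x² + 5)/(2x)
x₀ = 1.97

x_1 = g(1.970000) = 2.254036
x_2 = g(2.254036) = 2.236140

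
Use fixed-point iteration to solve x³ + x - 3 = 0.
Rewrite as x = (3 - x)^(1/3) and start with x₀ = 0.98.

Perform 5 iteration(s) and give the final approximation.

Equation: x³ + x - 3 = 0
Fixed-point form: x = (3 - x)^(1/3)
x₀ = 0.98

x_1 = g(0.980000) = 1.264107
x_2 = g(1.264107) = 1.201824
x_3 = g(1.201824) = 1.216029
x_4 = g(1.216029) = 1.212819
x_5 = g(1.212819) = 1.213546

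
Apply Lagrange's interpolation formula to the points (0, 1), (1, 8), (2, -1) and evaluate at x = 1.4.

Lagrange interpolation formula:
P(x) = Σ yᵢ × Lᵢ(x)
where Lᵢ(x) = Π_{j≠i} (x - xⱼ)/(xᵢ - xⱼ)

L_0(1.4) = (1.4 - 1)/(0 - 1) × (1.4 - 2)/(0 - 2) = -0.120000
L_1(1.4) = (1.4 - 0)/(1 - 0) × (1.4 - 2)/(1 - 2) = 0.840000
L_2(1.4) = (1.4 - 0)/(2 - 0) × (1.4 - 1)/(2 - 1) = 0.280000

P(1.4) = 1×L_0(1.4) + 8×L_1(1.4) + (-1)×L_2(1.4)
P(1.4) = 6.320000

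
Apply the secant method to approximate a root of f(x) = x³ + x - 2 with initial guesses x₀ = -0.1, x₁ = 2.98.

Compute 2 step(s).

f(x) = x³ + x - 2
x₀ = -0.1, x₁ = 2.98

Secant formula: x_{n+1} = x_n - f(x_n)(x_n - x_{n-1})/(f(x_n) - f(x_{n-1}))

Iteration 1:
  f(-0.100000) = -2.101000
  f(2.980000) = 27.443592
  x_2 = 2.980000 - 27.443592×(2.980000 - (-0.100000))/(27.443592 - (-2.101000))
       = 0.119028
Iteration 2:
  f(2.980000) = 27.443592
  f(0.119028) = -1.879286
  x_3 = 0.119028 - (-1.879286)×(0.119028 - 2.980000)/(-1.879286 - 27.443592)
       = 0.302386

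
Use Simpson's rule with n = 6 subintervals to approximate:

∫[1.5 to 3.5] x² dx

f(x) = x²
a = 1.5, b = 3.5, n = 6
h = (b - a)/n = 0.333333

Simpson's rule: (h/3)[f(x₀) + 4f(x₁) + 2f(x₂) + ... + f(xₙ)]

x_0 = 1.5000, f(x_0) = 2.250000, coefficient = 1
x_1 = 1.8333, f(x_1) = 3.361111, coefficient = 4
x_2 = 2.1667, f(x_2) = 4.694444, coefficient = 2
x_3 = 2.5000, f(x_3) = 6.250000, coefficient = 4
x_4 = 2.8333, f(x_4) = 8.027778, coefficient = 2
x_5 = 3.1667, f(x_5) = 10.027778, coefficient = 4
x_6 = 3.5000, f(x_6) = 12.250000, coefficient = 1

I ≈ (0.333333/3) × 118.500000 = 13.166667
Exact value: 13.166667
Error: 0.000000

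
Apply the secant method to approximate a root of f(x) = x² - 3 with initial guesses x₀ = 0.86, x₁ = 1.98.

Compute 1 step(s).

f(x) = x² - 3
x₀ = 0.86, x₁ = 1.98

Secant formula: x_{n+1} = x_n - f(x_n)(x_n - x_{n-1})/(f(x_n) - f(x_{n-1}))

Iteration 1:
  f(0.860000) = -2.260400
  f(1.980000) = 0.920400
  x_2 = 1.980000 - 0.920400×(1.980000 - 0.860000)/(0.920400 - (-2.260400))
       = 1.655915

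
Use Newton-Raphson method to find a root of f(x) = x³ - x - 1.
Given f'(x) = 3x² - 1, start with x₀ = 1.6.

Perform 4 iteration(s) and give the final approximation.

f(x) = x³ - x - 1
f'(x) = 3x² - 1
x₀ = 1.6

Newton-Raphson formula: x_{n+1} = x_n - f(x_n)/f'(x_n)

Iteration 1:
  f(1.600000) = 1.496000
  f'(1.600000) = 6.680000
  x_1 = 1.600000 - 1.496000/6.680000 = 1.376048
Iteration 2:
  f(1.376048) = 0.229510
  f'(1.376048) = 4.680524
  x_2 = 1.376048 - 0.229510/4.680524 = 1.327013
Iteration 3:
  f(1.327013) = 0.009808
  f'(1.327013) = 4.282890
  x_3 = 1.327013 - 0.009808/4.282890 = 1.324723
Iteration 4:
  f(1.324723) = 0.000021
  f'(1.324723) = 4.264672
  x_4 = 1.324723 - 0.000021/4.264672 = 1.324718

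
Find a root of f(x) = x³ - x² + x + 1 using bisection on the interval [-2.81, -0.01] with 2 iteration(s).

f(x) = x³ - x² + x + 1
Initial interval: [-2.81, -0.01]

Iteration 1:
  c_1 = (-2.810000 + (-0.010000))/2 = -1.410000
  f(c_1) = f(-1.410000) = -5.201321
  f(a) × f(c) ≥ 0, new interval: [-1.410000, -0.010000]
Iteration 2:
  c_2 = (-1.410000 + (-0.010000))/2 = -0.710000
  f(c_2) = f(-0.710000) = -0.572011
  f(a) × f(c) ≥ 0, new interval: [-0.710000, -0.010000]

After 2 iteration(s), the approximation is c_2 = -0.710000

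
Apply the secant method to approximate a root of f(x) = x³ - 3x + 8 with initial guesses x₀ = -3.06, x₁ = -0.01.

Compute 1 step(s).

f(x) = x³ - 3x + 8
x₀ = -3.06, x₁ = -0.01

Secant formula: x_{n+1} = x_n - f(x_n)(x_n - x_{n-1})/(f(x_n) - f(x_{n-1}))

Iteration 1:
  f(-3.060000) = -11.472616
  f(-0.010000) = 8.029999
  x_2 = -0.010000 - 8.029999×(-0.010000 - (-3.060000))/(8.029999 - (-11.472616))
       = -1.265806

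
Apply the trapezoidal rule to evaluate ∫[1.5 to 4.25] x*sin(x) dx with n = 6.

f(x) = x*sin(x)
a = 1.5, b = 4.25, n = 6
h = (b - a)/n = 0.458333

Trapezoidal rule: (h/2)[f(x₀) + 2f(x₁) + 2f(x₂) + ... + f(xₙ)]

x_0 = 1.5000, f(x_0) = 1.496242, coefficient = 1
x_1 = 1.9583, f(x_1) = 1.813109, coefficient = 2
x_2 = 2.4167, f(x_2) = 1.602443, coefficient = 2
x_3 = 2.8750, f(x_3) = 0.757407, coefficient = 2
x_4 = 3.3333, f(x_4) = -0.635227, coefficient = 2
x_5 = 3.7917, f(x_5) = -2.294889, coefficient = 2
x_6 = 4.2500, f(x_6) = -3.803705, coefficient = 1

I ≈ (0.458333/2) × 0.178226 = 0.040843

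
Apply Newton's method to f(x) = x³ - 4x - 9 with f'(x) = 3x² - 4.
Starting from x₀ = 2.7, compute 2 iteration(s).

f(x) = x³ - 4x - 9
f'(x) = 3x² - 4
x₀ = 2.7

Newton-Raphson formula: x_{n+1} = x_n - f(x_n)/f'(x_n)

Iteration 1:
  f(2.700000) = -0.117000
  f'(2.700000) = 17.870000
  x_1 = 2.700000 - (-0.117000)/17.870000 = 2.706547
Iteration 2:
  f(2.706547) = 0.000348
  f'(2.706547) = 17.976195
  x_2 = 2.706547 - 0.000348/17.976195 = 2.706528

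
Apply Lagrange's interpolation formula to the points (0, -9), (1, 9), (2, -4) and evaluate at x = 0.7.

Lagrange interpolation formula:
P(x) = Σ yᵢ × Lᵢ(x)
where Lᵢ(x) = Π_{j≠i} (x - xⱼ)/(xᵢ - xⱼ)

L_0(0.7) = (0.7 - 1)/(0 - 1) × (0.7 - 2)/(0 - 2) = 0.195000
L_1(0.7) = (0.7 - 0)/(1 - 0) × (0.7 - 2)/(1 - 2) = 0.910000
L_2(0.7) = (0.7 - 0)/(2 - 0) × (0.7 - 1)/(2 - 1) = -0.105000

P(0.7) = (-9)×L_0(0.7) + 9×L_1(0.7) + (-4)×L_2(0.7)
P(0.7) = 6.855000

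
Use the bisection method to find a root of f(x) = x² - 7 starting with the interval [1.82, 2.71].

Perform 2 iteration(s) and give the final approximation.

f(x) = x² - 7
Initial interval: [1.82, 2.71]

Iteration 1:
  c_1 = (1.820000 + 2.710000)/2 = 2.265000
  f(c_1) = f(2.265000) = -1.869775
  f(a) × f(c) ≥ 0, new interval: [2.265000, 2.710000]
Iteration 2:
  c_2 = (2.265000 + 2.710000)/2 = 2.487500
  f(c_2) = f(2.487500) = -0.812344
  f(a) × f(c) ≥ 0, new interval: [2.487500, 2.710000]

After 2 iteration(s), the approximation is c_2 = 2.487500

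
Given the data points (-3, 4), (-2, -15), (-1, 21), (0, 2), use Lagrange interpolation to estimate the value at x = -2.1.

Lagrange interpolation formula:
P(x) = Σ yᵢ × Lᵢ(x)
where Lᵢ(x) = Π_{j≠i} (x - xⱼ)/(xᵢ - xⱼ)

L_0(-2.1) = (-2.1 - (-2))/(-3 - (-2)) × (-2.1 - (-1))/(-3 - (-1)) × (-2.1 - 0)/(-3 - 0) = 0.038500
L_1(-2.1) = (-2.1 - (-3))/(-2 - (-3)) × (-2.1 - (-1))/(-2 - (-1)) × (-2.1 - 0)/(-2 - 0) = 1.039500
L_2(-2.1) = (-2.1 - (-3))/(-1 - (-3)) × (-2.1 - (-2))/(-1 - (-2)) × (-2.1 - 0)/(-1 - 0) = -0.094500
L_3(-2.1) = (-2.1 - (-3))/(0 - (-3)) × (-2.1 - (-2))/(0 - (-2)) × (-2.1 - (-1))/(0 - (-1)) = 0.016500

P(-2.1) = 4×L_0(-2.1) + (-15)×L_1(-2.1) + 21×L_2(-2.1) + 2×L_3(-2.1)
P(-2.1) = -17.390000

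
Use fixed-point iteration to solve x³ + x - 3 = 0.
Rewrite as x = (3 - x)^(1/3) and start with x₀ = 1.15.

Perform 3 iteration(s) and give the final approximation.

Equation: x³ + x - 3 = 0
Fixed-point form: x = (3 - x)^(1/3)
x₀ = 1.15

x_1 = g(1.150000) = 1.227601
x_2 = g(1.227601) = 1.210191
x_3 = g(1.210191) = 1.214140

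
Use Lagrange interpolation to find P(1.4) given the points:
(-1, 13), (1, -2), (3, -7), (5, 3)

Lagrange interpolation formula:
P(x) = Σ yᵢ × Lᵢ(x)
where Lᵢ(x) = Π_{j≠i} (x - xⱼ)/(xᵢ - xⱼ)

L_0(1.4) = (1.4 - 1)/(-1 - 1) × (1.4 - 3)/(-1 - 3) × (1.4 - 5)/(-1 - 5) = -0.048000
L_1(1.4) = (1.4 - (-1))/(1 - (-1)) × (1.4 - 3)/(1 - 3) × (1.4 - 5)/(1 - 5) = 0.864000
L_2(1.4) = (1.4 - (-1))/(3 - (-1)) × (1.4 - 1)/(3 - 1) × (1.4 - 5)/(3 - 5) = 0.216000
L_3(1.4) = (1.4 - (-1))/(5 - (-1)) × (1.4 - 1)/(5 - 1) × (1.4 - 3)/(5 - 3) = -0.032000

P(1.4) = 13×L_0(1.4) + (-2)×L_1(1.4) + (-7)×L_2(1.4) + 3×L_3(1.4)
P(1.4) = -3.960000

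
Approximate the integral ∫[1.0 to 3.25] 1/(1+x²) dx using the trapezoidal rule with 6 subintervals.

f(x) = 1/(1+x²)
a = 1.0, b = 3.25, n = 6
h = (b - a)/n = 0.375000

Trapezoidal rule: (h/2)[f(x₀) + 2f(x₁) + 2f(x₂) + ... + f(xₙ)]

x_0 = 1.0000, f(x_0) = 0.500000, coefficient = 1
x_1 = 1.3750, f(x_1) = 0.345946, coefficient = 2
x_2 = 1.7500, f(x_2) = 0.246154, coefficient = 2
x_3 = 2.1250, f(x_3) = 0.181303, coefficient = 2
x_4 = 2.5000, f(x_4) = 0.137931, coefficient = 2
x_5 = 2.8750, f(x_5) = 0.107926, coefficient = 2
x_6 = 3.2500, f(x_6) = 0.086486, coefficient = 1

I ≈ (0.375000/2) × 2.625006 = 0.492189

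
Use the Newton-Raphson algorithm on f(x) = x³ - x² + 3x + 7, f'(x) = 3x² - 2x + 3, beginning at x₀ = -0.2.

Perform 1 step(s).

f(x) = x³ - x² + 3x + 7
f'(x) = 3x² - 2x + 3
x₀ = -0.2

Newton-Raphson formula: x_{n+1} = x_n - f(x_n)/f'(x_n)

Iteration 1:
  f(-0.200000) = 6.352000
  f'(-0.200000) = 3.520000
  x_1 = -0.200000 - 6.352000/3.520000 = -2.004545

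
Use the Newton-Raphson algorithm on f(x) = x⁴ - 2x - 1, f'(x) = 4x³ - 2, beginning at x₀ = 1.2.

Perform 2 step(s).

f(x) = x⁴ - 2x - 1
f'(x) = 4x³ - 2
x₀ = 1.2

Newton-Raphson formula: x_{n+1} = x_n - f(x_n)/f'(x_n)

Iteration 1:
  f(1.200000) = -1.326400
  f'(1.200000) = 4.912000
  x_1 = 1.200000 - (-1.326400)/4.912000 = 1.470033
Iteration 2:
  f(1.470033) = 0.729838
  f'(1.470033) = 10.706937
  x_2 = 1.470033 - 0.729838/10.706937 = 1.401868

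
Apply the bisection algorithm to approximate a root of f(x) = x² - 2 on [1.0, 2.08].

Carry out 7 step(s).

f(x) = x² - 2
Initial interval: [1.0, 2.08]

Iteration 1:
  c_1 = (1.000000 + 2.080000)/2 = 1.540000
  f(c_1) = f(1.540000) = 0.371600
  f(a) × f(c) < 0, new interval: [1.000000, 1.540000]
Iteration 2:
  c_2 = (1.000000 + 1.540000)/2 = 1.270000
  f(c_2) = f(1.270000) = -0.387100
  f(a) × f(c) ≥ 0, new interval: [1.270000, 1.540000]
Iteration 3:
  c_3 = (1.270000 + 1.540000)/2 = 1.405000
  f(c_3) = f(1.405000) = -0.025975
  f(a) × f(c) ≥ 0, new interval: [1.405000, 1.540000]
Iteration 4:
  c_4 = (1.405000 + 1.540000)/2 = 1.472500
  f(c_4) = f(1.472500) = 0.168256
  f(a) × f(c) < 0, new interval: [1.405000, 1.472500]
Iteration 5:
  c_5 = (1.405000 + 1.472500)/2 = 1.438750
  f(c_5) = f(1.438750) = 0.070002
  f(a) × f(c) < 0, new interval: [1.405000, 1.438750]
Iteration 6:
  c_6 = (1.405000 + 1.438750)/2 = 1.421875
  f(c_6) = f(1.421875) = 0.021729
  f(a) × f(c) < 0, new interval: [1.405000, 1.421875]
Iteration 7:
  c_7 = (1.405000 + 1.421875)/2 = 1.413438
  f(c_7) = f(1.413438) = -0.002194
  f(a) × f(c) ≥ 0, new interval: [1.413438, 1.421875]

After 7 iteration(s), the approximation is c_7 = 1.413438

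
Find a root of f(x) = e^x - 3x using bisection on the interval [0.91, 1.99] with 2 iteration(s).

f(x) = e^x - 3x
Initial interval: [0.91, 1.99]

Iteration 1:
  c_1 = (0.910000 + 1.990000)/2 = 1.450000
  f(c_1) = f(1.450000) = -0.086885
  f(a) × f(c) ≥ 0, new interval: [1.450000, 1.990000]
Iteration 2:
  c_2 = (1.450000 + 1.990000)/2 = 1.720000
  f(c_2) = f(1.720000) = 0.424528
  f(a) × f(c) < 0, new interval: [1.450000, 1.720000]

After 2 iteration(s), the approximation is c_2 = 1.720000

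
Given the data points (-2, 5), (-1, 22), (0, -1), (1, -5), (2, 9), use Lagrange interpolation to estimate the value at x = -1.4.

Lagrange interpolation formula:
P(x) = Σ yᵢ × Lᵢ(x)
where Lᵢ(x) = Π_{j≠i} (x - xⱼ)/(xᵢ - xⱼ)

L_0(-1.4) = (-1.4 - (-1))/(-2 - (-1)) × (-1.4 - 0)/(-2 - 0) × (-1.4 - 1)/(-2 - 1) × (-1.4 - 2)/(-2 - 2) = 0.190400
L_1(-1.4) = (-1.4 - (-2))/(-1 - (-2)) × (-1.4 - 0)/(-1 - 0) × (-1.4 - 1)/(-1 - 1) × (-1.4 - 2)/(-1 - 2) = 1.142400
L_2(-1.4) = (-1.4 - (-2))/(0 - (-2)) × (-1.4 - (-1))/(0 - (-1)) × (-1.4 - 1)/(0 - 1) × (-1.4 - 2)/(0 - 2) = -0.489600
L_3(-1.4) = (-1.4 - (-2))/(1 - (-2)) × (-1.4 - (-1))/(1 - (-1)) × (-1.4 - 0)/(1 - 0) × (-1.4 - 2)/(1 - 2) = 0.190400
L_4(-1.4) = (-1.4 - (-2))/(2 - (-2)) × (-1.4 - (-1))/(2 - (-1)) × (-1.4 - 0)/(2 - 0) × (-1.4 - 1)/(2 - 1) = -0.033600

P(-1.4) = 5×L_0(-1.4) + 22×L_1(-1.4) + (-1)×L_2(-1.4) + (-5)×L_3(-1.4) + 9×L_4(-1.4)
P(-1.4) = 25.320000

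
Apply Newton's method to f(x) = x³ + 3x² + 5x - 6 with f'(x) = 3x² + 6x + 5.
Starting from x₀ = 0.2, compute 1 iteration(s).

f(x) = x³ + 3x² + 5x - 6
f'(x) = 3x² + 6x + 5
x₀ = 0.2

Newton-Raphson formula: x_{n+1} = x_n - f(x_n)/f'(x_n)

Iteration 1:
  f(0.200000) = -4.872000
  f'(0.200000) = 6.320000
  x_1 = 0.200000 - (-4.872000)/6.320000 = 0.970886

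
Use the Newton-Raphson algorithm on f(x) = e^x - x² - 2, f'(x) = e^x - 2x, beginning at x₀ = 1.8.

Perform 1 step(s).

f(x) = e^x - x² - 2
f'(x) = e^x - 2x
x₀ = 1.8

Newton-Raphson formula: x_{n+1} = x_n - f(x_n)/f'(x_n)

Iteration 1:
  f(1.800000) = 0.809647
  f'(1.800000) = 2.449647
  x_1 = 1.800000 - 0.809647/2.449647 = 1.469484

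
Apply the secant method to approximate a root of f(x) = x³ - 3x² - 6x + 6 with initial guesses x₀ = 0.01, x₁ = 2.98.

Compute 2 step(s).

f(x) = x³ - 3x² - 6x + 6
x₀ = 0.01, x₁ = 2.98

Secant formula: x_{n+1} = x_n - f(x_n)(x_n - x_{n-1})/(f(x_n) - f(x_{n-1}))

Iteration 1:
  f(0.010000) = 5.939701
  f(2.980000) = -12.057608
  x_2 = 2.980000 - (-12.057608)×(2.980000 - 0.010000)/(-12.057608 - 5.939701)
       = 0.990197
Iteration 2:
  f(2.980000) = -12.057608
  f(0.990197) = -1.911776
  x_3 = 0.990197 - (-1.911776)×(0.990197 - 2.980000)/(-1.911776 - (-12.057608))
       = 0.615259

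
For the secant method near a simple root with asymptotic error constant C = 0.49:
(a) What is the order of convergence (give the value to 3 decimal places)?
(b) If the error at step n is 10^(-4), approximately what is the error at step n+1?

(a) Secant method has superlinear convergence with order φ = (1+√5)/2 ≈ 1.618.
    This means |e_{n+1}| ≈ C|e_n|^1.618.

(b) With |e_n| = 10^(-4) and C = 0.49:
    |e_{n+1}| ≈ 0.49 × (10^(-4))^1.618 = 0.49 × 10^(-6.47)

(a) ≈ 1.618 (golden ratio); (b) |e_{n+1}| ≈ 1.652e-07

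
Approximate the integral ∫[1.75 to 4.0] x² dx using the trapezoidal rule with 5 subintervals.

f(x) = x²
a = 1.75, b = 4.0, n = 5
h = (b - a)/n = 0.450000

Trapezoidal rule: (h/2)[f(x₀) + 2f(x₁) + 2f(x₂) + ... + f(xₙ)]

x_0 = 1.7500, f(x_0) = 3.062500, coefficient = 1
x_1 = 2.2000, f(x_1) = 4.840000, coefficient = 2
x_2 = 2.6500, f(x_2) = 7.022500, coefficient = 2
x_3 = 3.1000, f(x_3) = 9.610000, coefficient = 2
x_4 = 3.5500, f(x_4) = 12.602500, coefficient = 2
x_5 = 4.0000, f(x_5) = 16.000000, coefficient = 1

I ≈ (0.450000/2) × 87.212500 = 19.622813
Exact value: 19.546875
Error: 0.075938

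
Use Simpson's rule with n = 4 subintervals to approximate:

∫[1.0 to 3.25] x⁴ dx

f(x) = x⁴
a = 1.0, b = 3.25, n = 4
h = (b - a)/n = 0.562500

Simpson's rule: (h/3)[f(x₀) + 4f(x₁) + 2f(x₂) + ... + f(xₙ)]

x_0 = 1.0000, f(x_0) = 1.000000, coefficient = 1
x_1 = 1.5625, f(x_1) = 5.960464, coefficient = 4
x_2 = 2.1250, f(x_2) = 20.390869, coefficient = 2
x_3 = 2.6875, f(x_3) = 52.166763, coefficient = 4
x_4 = 3.2500, f(x_4) = 111.566406, coefficient = 1

I ≈ (0.562500/3) × 385.857056 = 72.348198
Exact value: 72.318164
Error: 0.030034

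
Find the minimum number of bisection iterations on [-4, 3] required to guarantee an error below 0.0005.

We need (b-a)/2^n ≤ 0.0005
(3 - (-4))/2^n ≤ 0.0005
7/2^n ≤ 0.0005
2^n ≥ 14000
n ≥ log₂(14000) = 13.77
n ≥ 14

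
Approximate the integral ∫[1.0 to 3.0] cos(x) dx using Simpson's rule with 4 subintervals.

f(x) = cos(x)
a = 1.0, b = 3.0, n = 4
h = (b - a)/n = 0.500000

Simpson's rule: (h/3)[f(x₀) + 4f(x₁) + 2f(x₂) + ... + f(xₙ)]

x_0 = 1.0000, f(x_0) = 0.540302, coefficient = 1
x_1 = 1.5000, f(x_1) = 0.070737, coefficient = 4
x_2 = 2.0000, f(x_2) = -0.416147, coefficient = 2
x_3 = 2.5000, f(x_3) = -0.801144, coefficient = 4
x_4 = 3.0000, f(x_4) = -0.989992, coefficient = 1

I ≈ (0.500000/3) × -4.203610 = -0.700602
Exact value: -0.700351
Error: 0.000251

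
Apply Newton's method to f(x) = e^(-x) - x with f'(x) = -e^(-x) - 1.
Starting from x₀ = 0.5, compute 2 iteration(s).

f(x) = e^(-x) - x
f'(x) = -e^(-x) - 1
x₀ = 0.5

Newton-Raphson formula: x_{n+1} = x_n - f(x_n)/f'(x_n)

Iteration 1:
  f(0.500000) = 0.106531
  f'(0.500000) = -1.606531
  x_1 = 0.500000 - 0.106531/(-1.606531) = 0.566311
Iteration 2:
  f(0.566311) = 0.001305
  f'(0.566311) = -1.567616
  x_2 = 0.566311 - 0.001305/(-1.567616) = 0.567143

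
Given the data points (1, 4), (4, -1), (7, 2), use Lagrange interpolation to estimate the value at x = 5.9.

Lagrange interpolation formula:
P(x) = Σ yᵢ × Lᵢ(x)
where Lᵢ(x) = Π_{j≠i} (x - xⱼ)/(xᵢ - xⱼ)

L_0(5.9) = (5.9 - 4)/(1 - 4) × (5.9 - 7)/(1 - 7) = -0.116111
L_1(5.9) = (5.9 - 1)/(4 - 1) × (5.9 - 7)/(4 - 7) = 0.598889
L_2(5.9) = (5.9 - 1)/(7 - 1) × (5.9 - 4)/(7 - 4) = 0.517222

P(5.9) = 4×L_0(5.9) + (-1)×L_1(5.9) + 2×L_2(5.9)
P(5.9) = -0.028889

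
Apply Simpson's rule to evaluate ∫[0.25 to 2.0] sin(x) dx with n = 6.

f(x) = sin(x)
a = 0.25, b = 2.0, n = 6
h = (b - a)/n = 0.291667

Simpson's rule: (h/3)[f(x₀) + 4f(x₁) + 2f(x₂) + ... + f(xₙ)]

x_0 = 0.2500, f(x_0) = 0.247404, coefficient = 1
x_1 = 0.5417, f(x_1) = 0.515565, coefficient = 4
x_2 = 0.8333, f(x_2) = 0.740177, coefficient = 2
x_3 = 1.1250, f(x_3) = 0.902268, coefficient = 4
x_4 = 1.4167, f(x_4) = 0.988146, coefficient = 2
x_5 = 1.7083, f(x_5) = 0.990557, coefficient = 4
x_6 = 2.0000, f(x_6) = 0.909297, coefficient = 1

I ≈ (0.291667/3) × 14.246902 = 1.385116
Exact value: 1.385059
Error: 0.000056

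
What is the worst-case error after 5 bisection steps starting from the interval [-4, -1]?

Bisection error bound: |error| ≤ (b-a)/2^n
|error| ≤ (-1 - (-4))/2^5 = 3/2^5
|error| ≤ 0.0937500000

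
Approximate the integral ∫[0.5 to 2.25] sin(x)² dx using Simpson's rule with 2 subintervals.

f(x) = sin(x)²
a = 0.5, b = 2.25, n = 2
h = (b - a)/n = 0.875000

Simpson's rule: (h/3)[f(x₀) + 4f(x₁) + 2f(x₂) + ... + f(xₙ)]

x_0 = 0.5000, f(x_0) = 0.229849, coefficient = 1
x_1 = 1.3750, f(x_1) = 0.962151, coefficient = 4
x_2 = 2.2500, f(x_2) = 0.605398, coefficient = 1

I ≈ (0.875000/3) × 4.683852 = 1.366123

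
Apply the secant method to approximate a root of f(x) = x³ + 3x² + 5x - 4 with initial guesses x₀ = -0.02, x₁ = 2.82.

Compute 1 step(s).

f(x) = x³ + 3x² + 5x - 4
x₀ = -0.02, x₁ = 2.82

Secant formula: x_{n+1} = x_n - f(x_n)(x_n - x_{n-1})/(f(x_n) - f(x_{n-1}))

Iteration 1:
  f(-0.020000) = -4.098808
  f(2.820000) = 56.382968
  x_2 = 2.820000 - 56.382968×(2.820000 - (-0.020000))/(56.382968 - (-4.098808))
       = 0.172465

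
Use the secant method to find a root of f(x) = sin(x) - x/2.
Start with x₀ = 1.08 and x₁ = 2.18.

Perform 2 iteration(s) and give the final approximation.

f(x) = sin(x) - x/2
x₀ = 1.08, x₁ = 2.18

Secant formula: x_{n+1} = x_n - f(x_n)(x_n - x_{n-1})/(f(x_n) - f(x_{n-1}))

Iteration 1:
  f(1.080000) = 0.341958
  f(2.180000) = -0.269896
  x_2 = 2.180000 - (-0.269896)×(2.180000 - 1.080000)/(-0.269896 - 0.341958)
       = 1.694777
Iteration 2:
  f(2.180000) = -0.269896
  f(1.694777) = 0.144936
  x_3 = 1.694777 - 0.144936×(1.694777 - 2.180000)/(0.144936 - (-0.269896))
       = 1.864306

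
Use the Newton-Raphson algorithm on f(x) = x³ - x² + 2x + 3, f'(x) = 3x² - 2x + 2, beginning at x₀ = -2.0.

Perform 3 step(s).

f(x) = x³ - x² + 2x + 3
f'(x) = 3x² - 2x + 2
x₀ = -2.0

Newton-Raphson formula: x_{n+1} = x_n - f(x_n)/f'(x_n)

Iteration 1:
  f(-2.000000) = -13.000000
  f'(-2.000000) = 18.000000
  x_1 = -2.000000 - (-13.000000)/18.000000 = -1.277778
Iteration 2:
  f(-1.277778) = -3.274520
  f'(-1.277778) = 9.453704
  x_2 = -1.277778 - (-3.274520)/9.453704 = -0.931403
Iteration 3:
  f(-0.931403) = -0.538324
  f'(-0.931403) = 6.465344
  x_3 = -0.931403 - (-0.538324)/6.465344 = -0.848141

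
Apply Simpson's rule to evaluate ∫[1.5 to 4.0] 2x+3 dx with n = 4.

f(x) = 2x+3
a = 1.5, b = 4.0, n = 4
h = (b - a)/n = 0.625000

Simpson's rule: (h/3)[f(x₀) + 4f(x₁) + 2f(x₂) + ... + f(xₙ)]

x_0 = 1.5000, f(x_0) = 6.000000, coefficient = 1
x_1 = 2.1250, f(x_1) = 7.250000, coefficient = 4
x_2 = 2.7500, f(x_2) = 8.500000, coefficient = 2
x_3 = 3.3750, f(x_3) = 9.750000, coefficient = 4
x_4 = 4.0000, f(x_4) = 11.000000, coefficient = 1

I ≈ (0.625000/3) × 102.000000 = 21.250000
Exact value: 21.250000
Error: 0.000000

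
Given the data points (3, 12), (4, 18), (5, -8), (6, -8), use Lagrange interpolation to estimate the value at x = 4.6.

Lagrange interpolation formula:
P(x) = Σ yᵢ × Lᵢ(x)
where Lᵢ(x) = Π_{j≠i} (x - xⱼ)/(xᵢ - xⱼ)

L_0(4.6) = (4.6 - 4)/(3 - 4) × (4.6 - 5)/(3 - 5) × (4.6 - 6)/(3 - 6) = -0.056000
L_1(4.6) = (4.6 - 3)/(4 - 3) × (4.6 - 5)/(4 - 5) × (4.6 - 6)/(4 - 6) = 0.448000
L_2(4.6) = (4.6 - 3)/(5 - 3) × (4.6 - 4)/(5 - 4) × (4.6 - 6)/(5 - 6) = 0.672000
L_3(4.6) = (4.6 - 3)/(6 - 3) × (4.6 - 4)/(6 - 4) × (4.6 - 5)/(6 - 5) = -0.064000

P(4.6) = 12×L_0(4.6) + 18×L_1(4.6) + (-8)×L_2(4.6) + (-8)×L_3(4.6)
P(4.6) = 2.528000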